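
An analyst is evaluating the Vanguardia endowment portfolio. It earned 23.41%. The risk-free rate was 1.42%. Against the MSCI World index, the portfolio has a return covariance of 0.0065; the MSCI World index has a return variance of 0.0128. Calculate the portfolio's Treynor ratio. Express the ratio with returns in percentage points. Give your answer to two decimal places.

β = Cov / Var = 0.0065 / 0.0128 = 0.5078
Treynor = (Rp − Rf) / β = (23.41% − 1.42%) / 0.5078 = 21.99 / 0.5078 = 43.3045

43.30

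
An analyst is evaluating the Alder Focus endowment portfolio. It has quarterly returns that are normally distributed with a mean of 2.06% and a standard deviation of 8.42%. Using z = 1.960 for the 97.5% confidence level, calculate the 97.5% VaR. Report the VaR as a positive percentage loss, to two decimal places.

14.44

VaR (as % loss) = −(μ − z·σ) = −(2.06% − 1.960 × 8.42%) = −(-14.4432%) = 14.4432%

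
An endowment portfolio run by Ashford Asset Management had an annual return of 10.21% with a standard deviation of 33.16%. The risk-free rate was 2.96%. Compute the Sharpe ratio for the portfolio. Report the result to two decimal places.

Sharpe = (Rp − Rf) / σp = (10.21% − 2.96%) / 33.16% = 7.25% / 33.16% = 0.2186

0.22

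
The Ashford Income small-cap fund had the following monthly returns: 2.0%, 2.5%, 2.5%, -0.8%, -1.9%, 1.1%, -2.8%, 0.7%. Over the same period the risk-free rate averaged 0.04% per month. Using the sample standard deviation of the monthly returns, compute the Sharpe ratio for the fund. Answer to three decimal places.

Mean return r̄ = 3.30 / 8 = 0.4125%
Σ(r − r̄)² = (2 − 0.4125)² + (2.5 − 0.4125)² + … = 28.9288
sample σ = √(28.9288 / 7) = √4.1327 = 2.0329%
Sharpe = (r̄ − rf) / σ = (0.4125 − 0.04) / 2.0329 = 0.3725 / 2.0329 = 0.1832

0.183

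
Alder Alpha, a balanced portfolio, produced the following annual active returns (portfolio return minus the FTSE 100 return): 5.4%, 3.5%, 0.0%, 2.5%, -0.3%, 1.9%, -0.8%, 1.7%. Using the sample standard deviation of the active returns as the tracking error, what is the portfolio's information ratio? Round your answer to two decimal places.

0.83

r̄ = (5.4 + 3.5 + 0 + 2.5 − 0.3 + 1.9 − 0.8 + 1.7) / 8 = 13.90 / 8 = 1.7375%
Σ(r − r̄)² = (5.4 − 1.7375)² + (3.5 − 1.7375)² + (0 − 1.7375)² + … = 30.7388
σ = √[30.7388 / 7] = 2.0955%
IR = r̄ / tracking error = 1.7375 / 2.0955 = 0.8292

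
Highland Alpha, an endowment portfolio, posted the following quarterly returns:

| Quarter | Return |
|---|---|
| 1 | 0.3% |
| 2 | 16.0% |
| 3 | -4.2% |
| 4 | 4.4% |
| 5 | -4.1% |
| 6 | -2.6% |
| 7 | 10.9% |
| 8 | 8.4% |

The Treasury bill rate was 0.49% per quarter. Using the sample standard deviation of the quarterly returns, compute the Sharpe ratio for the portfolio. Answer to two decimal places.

0.42

Mean return μ = 29.10 / 8 = 3.6375%
Σ(r − μ)² = (0.3 − 3.6375)² + (16 − 3.6375)² + (-4.2 − 3.6375)² + … = 400.1788
σ = √[400.1788 / 7] = 7.5610%
Sharpe = (μ − rf) / σ = (3.6375 − 0.49) / 7.5610 = 3.1475 / 7.5610 = 0.4163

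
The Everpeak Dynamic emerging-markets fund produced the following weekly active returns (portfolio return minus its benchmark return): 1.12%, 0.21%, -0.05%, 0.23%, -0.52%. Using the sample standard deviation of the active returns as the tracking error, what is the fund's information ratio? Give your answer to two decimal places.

μ = (1.12 + 0.21 − 0.05 + 0.23 − 0.52) / 5 = 0.990 / 5 = 0.1980%
Σ(r − μ)² = 1.4283; sample σ = √(1.4283/4) = 0.5976%
IR = μ / tracking error = 0.1980 / 0.5976 = 0.3313

0.33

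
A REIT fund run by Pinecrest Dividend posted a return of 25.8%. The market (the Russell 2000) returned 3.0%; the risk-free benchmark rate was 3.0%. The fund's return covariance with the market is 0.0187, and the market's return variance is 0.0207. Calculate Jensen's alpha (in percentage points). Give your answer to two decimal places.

β = Cov / Var = 0.0187 / 0.0207 = 0.9034
E[R] = Rf + β(Rm − Rf) = 3.0% + 0.9034 × (3.0% − 3.0%) = 3.0000%
α = Rp − E[R] = 25.8% − 3.0000% = 22.8000

22.80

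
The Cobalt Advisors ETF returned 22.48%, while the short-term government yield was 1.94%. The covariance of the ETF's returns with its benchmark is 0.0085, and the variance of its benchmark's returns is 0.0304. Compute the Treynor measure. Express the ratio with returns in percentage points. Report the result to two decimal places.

β = Cov / Var = 0.0085 / 0.0304 = 0.2796
Treynor = (Rp − Rf) / β = (22.48% − 1.94%) / 0.2796 = 20.54 / 0.2796 = 73.4621

73.46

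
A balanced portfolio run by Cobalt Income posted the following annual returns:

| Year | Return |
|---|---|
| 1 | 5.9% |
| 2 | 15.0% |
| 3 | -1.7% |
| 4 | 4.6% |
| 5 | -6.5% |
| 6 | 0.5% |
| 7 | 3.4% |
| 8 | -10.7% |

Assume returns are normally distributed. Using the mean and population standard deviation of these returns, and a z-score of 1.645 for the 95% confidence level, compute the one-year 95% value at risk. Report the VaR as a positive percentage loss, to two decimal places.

10.87

μ = (5.9 + 15 − 1.7 + 4.6 − 6.5 + 0.5 + 3.4 − 10.7) / 8 = 1.3125%
Σ(r − μ)² = 438.6288; population σ = √(438.6288/8) = 7.4046%
VaR = −(μ − z·σ) = −(1.3125 − 1.645 × 7.4046) = −(-10.8681) = 10.8681%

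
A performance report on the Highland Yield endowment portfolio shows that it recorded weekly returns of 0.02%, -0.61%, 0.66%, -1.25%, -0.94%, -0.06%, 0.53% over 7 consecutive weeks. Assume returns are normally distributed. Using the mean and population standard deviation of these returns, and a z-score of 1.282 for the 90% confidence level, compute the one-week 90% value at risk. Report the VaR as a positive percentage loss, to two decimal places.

Mean return r̄ = -1.650 / 7 = -0.2357%
Σ(r − r̄)² = (0.02 − (-0.2357))² + (-0.61 − (-0.2357))² + … = 3.1498
σ = √[3.1498 / 7] = 0.6708%
VaR = −(r̄ − z·σ) = −(-0.2357 − 1.282 × 0.6708) = −(-1.0957) = 1.0957%

1.10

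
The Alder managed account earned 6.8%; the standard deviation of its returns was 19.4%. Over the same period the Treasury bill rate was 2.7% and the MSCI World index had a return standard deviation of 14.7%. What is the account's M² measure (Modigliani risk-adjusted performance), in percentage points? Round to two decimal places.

5.81

Sharpe = (Rp − Rf) / σp = (6.8% − 2.7%) / 19.4% = 0.2113
M² = Rf + Sharpe × σm = 2.7% + 0.2113 × 14.7% = 5.8061%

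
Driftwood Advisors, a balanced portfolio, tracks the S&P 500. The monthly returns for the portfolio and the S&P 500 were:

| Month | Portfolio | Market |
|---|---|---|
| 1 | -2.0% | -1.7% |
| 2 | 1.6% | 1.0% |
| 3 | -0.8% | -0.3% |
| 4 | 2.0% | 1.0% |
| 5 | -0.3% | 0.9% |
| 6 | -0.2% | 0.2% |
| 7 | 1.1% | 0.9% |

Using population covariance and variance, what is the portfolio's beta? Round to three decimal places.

r̄p = 0.2000%,  r̄m = 0.2857%
Cov = Σ(rp − r̄p)(rm − r̄m) / 7 = 1.0743
Var(rm) = Σ(rm − r̄m)² / 7 = 0.8669
β = Cov / Var = 1.0743 / 0.8669 = 1.2392

1.239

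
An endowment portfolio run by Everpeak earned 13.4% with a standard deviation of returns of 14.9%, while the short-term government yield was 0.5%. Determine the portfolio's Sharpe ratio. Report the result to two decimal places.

Sharpe = (Rp − Rf) / σp = (13.4% − 0.5%) / 14.9% = 12.90% / 14.9% = 0.8658

0.87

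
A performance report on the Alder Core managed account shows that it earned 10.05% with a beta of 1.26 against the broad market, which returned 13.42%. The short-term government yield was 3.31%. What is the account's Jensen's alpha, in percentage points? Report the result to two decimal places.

-6.00

CAPM expected return = Rf + β(Rm − Rf) = 3.31% + 1.26 × (13.42% − 3.31%) = 3.31 + 1.26 × 10.11 = 16.0486%
Jensen's α = Rp − E[R] = 10.05% − 16.0486% = -5.9986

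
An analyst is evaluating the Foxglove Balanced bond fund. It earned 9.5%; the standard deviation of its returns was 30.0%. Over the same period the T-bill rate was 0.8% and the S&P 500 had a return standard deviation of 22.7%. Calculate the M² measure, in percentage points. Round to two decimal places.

7.38

Sharpe = (Rp − Rf) / σp = (9.5% − 0.8%) / 30.0% = 0.2900
M² = Rf + Sharpe × σm = 0.8% + 0.2900 × 22.7% = 7.3830%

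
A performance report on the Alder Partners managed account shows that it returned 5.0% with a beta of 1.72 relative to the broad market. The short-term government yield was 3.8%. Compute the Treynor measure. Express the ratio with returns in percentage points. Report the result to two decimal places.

0.70

Treynor = (Rp − Rf) / β = (5.0% − 3.8%) / 1.72 = 1.20 / 1.72 = 0.6977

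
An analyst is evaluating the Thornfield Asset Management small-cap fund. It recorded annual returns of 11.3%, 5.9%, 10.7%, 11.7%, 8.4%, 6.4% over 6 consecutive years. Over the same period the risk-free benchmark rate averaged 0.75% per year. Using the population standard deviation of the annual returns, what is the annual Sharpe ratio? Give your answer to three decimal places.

3.592

Mean return r̄ = 54.40 / 6 = 9.0667%
Σ(r − r̄)² = (11.3 − 9.0667)² + (5.9 − 9.0667)² + (10.7 − 9.0667)² + … = 32.1733
σ = √[32.1733 / 6] = 2.3156%
Sharpe = (r̄ − rf) / σ = (9.0667 − 0.75) / 2.3156 = 8.3167 / 2.3156 = 3.5916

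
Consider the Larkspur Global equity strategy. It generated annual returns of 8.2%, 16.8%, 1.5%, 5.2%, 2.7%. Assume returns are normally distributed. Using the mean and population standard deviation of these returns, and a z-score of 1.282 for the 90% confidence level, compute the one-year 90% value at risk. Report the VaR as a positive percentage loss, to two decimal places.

μ = (8.2 + 16.8 + 1.5 + 5.2 + 2.7) / 5 = 34.40 / 5 = 6.8800%
Σ(r − μ)² = (8.2 − 6.8800)² + (16.8 − 6.8800)² + (1.5 − 6.8800)² + … = 149.3880
σ = √[149.3880 / 5] = 5.4660%
VaR = −(μ − z·σ) = −(6.8800 − 1.282 × 5.4660) = −(-0.1274) = 0.1274%

0.13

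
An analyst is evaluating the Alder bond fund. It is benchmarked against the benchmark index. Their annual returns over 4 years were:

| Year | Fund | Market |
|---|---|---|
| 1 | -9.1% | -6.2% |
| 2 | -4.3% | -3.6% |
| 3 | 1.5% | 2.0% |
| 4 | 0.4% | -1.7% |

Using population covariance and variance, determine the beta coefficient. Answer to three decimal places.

1.313

r̄p = -2.8750%,  r̄m = -2.3750%
Cov = Σ(rp − r̄p)(rm − r̄m) / 4 = 11.7269
Var(rm) = Σ(rm − r̄m)² / 4 = 8.9319
β = Cov / Var = 11.7269 / 8.9319 = 1.3129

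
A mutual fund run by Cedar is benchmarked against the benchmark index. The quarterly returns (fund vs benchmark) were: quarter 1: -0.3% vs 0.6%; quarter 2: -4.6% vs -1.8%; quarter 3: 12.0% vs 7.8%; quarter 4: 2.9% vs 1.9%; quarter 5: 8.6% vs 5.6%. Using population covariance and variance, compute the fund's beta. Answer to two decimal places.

r̄p = 3.7200%,  r̄m = 2.8200%
Cov = Σ(rp − r̄p)(rm − r̄m) / 5 = 20.5836
Var(rm) = Σ(rm − r̄m)² / 5 = 11.9296
β = Cov / Var = 20.5836 / 11.9296 = 1.7254

1.73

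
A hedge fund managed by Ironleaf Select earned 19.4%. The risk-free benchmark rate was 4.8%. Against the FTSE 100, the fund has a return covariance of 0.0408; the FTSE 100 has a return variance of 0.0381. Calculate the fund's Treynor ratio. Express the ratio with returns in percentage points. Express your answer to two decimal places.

13.63

β = Cov / Var = 0.0408 / 0.0381 = 1.0709
Treynor = (Rp − Rf) / β = (19.4% − 4.8%) / 1.0709 = 14.60 / 1.0709 = 13.6334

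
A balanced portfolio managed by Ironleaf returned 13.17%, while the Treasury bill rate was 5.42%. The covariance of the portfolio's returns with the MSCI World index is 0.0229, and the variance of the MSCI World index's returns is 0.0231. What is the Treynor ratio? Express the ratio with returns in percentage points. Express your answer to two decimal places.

7.82

β = Cov / Var = 0.0229 / 0.0231 = 0.9913
Treynor = (Rp − Rf) / β = (13.17% − 5.42%) / 0.9913 = 7.75 / 0.9913 = 7.8180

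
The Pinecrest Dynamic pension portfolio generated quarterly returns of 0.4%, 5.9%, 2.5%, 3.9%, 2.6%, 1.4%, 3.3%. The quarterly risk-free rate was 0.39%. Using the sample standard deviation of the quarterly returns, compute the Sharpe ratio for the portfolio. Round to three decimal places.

1.390

Mean return r̄ = 20.00 / 7 = 2.8571%
Sample std dev = √[18.8971 / 6] = 1.7747%
Sharpe = (r̄ − rf) / σ = (2.8571 − 0.39) / 1.7747 = 2.4671 / 1.7747 = 1.3902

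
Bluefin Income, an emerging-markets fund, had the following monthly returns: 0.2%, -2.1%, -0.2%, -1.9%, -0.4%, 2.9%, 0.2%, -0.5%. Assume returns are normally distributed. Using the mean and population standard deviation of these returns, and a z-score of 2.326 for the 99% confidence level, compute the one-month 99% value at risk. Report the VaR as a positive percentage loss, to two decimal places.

r̄ = (0.2 − 2.1 − 0.2 − 1.9 − 0.4 + 2.9 + 0.2 − 0.5) / 8 = -1.80 / 8 = -0.2250%
Σ(r − r̄)² = (0.2 − (-0.2250))² + (-2.1 − (-0.2250))² + (-0.2 − (-0.2250))² + … = 16.5550
population σ = √(16.5550 / 8) = √2.0694 = 1.4385%
VaR = −(r̄ − z·σ) = −(-0.2250 − 2.326 × 1.4385) = −(-3.5710) = 3.5710%

3.57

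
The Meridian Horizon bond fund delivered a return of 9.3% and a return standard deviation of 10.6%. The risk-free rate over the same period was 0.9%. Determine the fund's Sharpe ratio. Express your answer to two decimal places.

0.79

Sharpe = (Rp − Rf) / σp = (9.3% − 0.9%) / 10.6% = 8.40% / 10.6% = 0.7925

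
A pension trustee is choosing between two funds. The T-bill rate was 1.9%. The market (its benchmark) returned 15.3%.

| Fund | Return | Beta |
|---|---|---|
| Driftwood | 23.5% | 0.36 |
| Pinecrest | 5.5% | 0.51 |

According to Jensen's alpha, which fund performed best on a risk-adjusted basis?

Driftwood: α = 23.5% − [1.9% + 0.36 × (15.3% − 1.9%)] = 16.776
Pinecrest: α = 5.5% − [1.9% + 0.51 × (15.3% − 1.9%)] = -3.234
Highest: Driftwood (16.776).

Driftwood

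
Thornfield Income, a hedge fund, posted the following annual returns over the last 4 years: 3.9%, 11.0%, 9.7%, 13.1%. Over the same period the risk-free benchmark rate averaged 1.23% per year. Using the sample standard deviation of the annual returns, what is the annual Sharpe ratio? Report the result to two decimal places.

r̄ = (3.9 + 11 + 9.7 + 13.1) / 4 = 9.4250%
Sample σ = √[Σ(r − r̄)² / 3] = √[46.5875 / 3] = √15.5292 = 3.9407%
Sharpe = (r̄ − rf) / σ = (9.4250 − 1.23) / 3.9407 = 8.1950 / 3.9407 = 2.0796

2.08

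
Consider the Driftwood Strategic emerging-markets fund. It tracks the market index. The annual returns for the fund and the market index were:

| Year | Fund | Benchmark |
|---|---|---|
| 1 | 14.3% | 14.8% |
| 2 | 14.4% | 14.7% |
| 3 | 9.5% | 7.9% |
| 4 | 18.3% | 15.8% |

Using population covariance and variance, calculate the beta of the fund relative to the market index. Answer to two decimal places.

0.91

r̄p = 14.1250%,  r̄m = 13.3000%
Cov = Σ(rp − r̄p)(rm − r̄m) / 4 = 9.0150
Var(rm) = Σ(rm − r̄m)² / 4 = 9.9050
β = Cov / Var = 9.0150 / 9.9050 = 0.9101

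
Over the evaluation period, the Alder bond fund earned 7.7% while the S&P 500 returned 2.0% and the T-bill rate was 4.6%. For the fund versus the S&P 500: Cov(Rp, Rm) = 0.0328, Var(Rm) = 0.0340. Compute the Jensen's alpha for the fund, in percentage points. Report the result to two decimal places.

5.61

β = Cov / Var = 0.0328 / 0.0340 = 0.9647
E[R] = Rf + β(Rm − Rf) = 4.6% + 0.9647 × (2.0% − 4.6%) = 2.0918%
α = Rp − E[R] = 7.7% − 2.0918% = 5.6082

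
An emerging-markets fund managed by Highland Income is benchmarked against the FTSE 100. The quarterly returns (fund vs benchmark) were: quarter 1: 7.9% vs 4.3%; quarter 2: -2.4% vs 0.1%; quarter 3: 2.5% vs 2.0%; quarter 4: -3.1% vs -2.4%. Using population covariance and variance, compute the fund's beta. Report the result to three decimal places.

r̄p = 1.2250%,  r̄m = 1.0000%
Cov = Σ(rp − r̄p)(rm − r̄m) / 4 = 10.3175
Var(rm) = Σ(rm − r̄m)² / 4 = 6.0650
β = Cov / Var = 10.3175 / 6.0650 = 1.7012

1.701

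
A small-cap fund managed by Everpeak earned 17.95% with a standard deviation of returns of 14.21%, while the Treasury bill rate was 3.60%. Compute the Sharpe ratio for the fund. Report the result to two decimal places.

Sharpe = (Rp − Rf) / σp = (17.95% − 3.60%) / 14.21% = 14.35% / 14.21% = 1.0099

1.01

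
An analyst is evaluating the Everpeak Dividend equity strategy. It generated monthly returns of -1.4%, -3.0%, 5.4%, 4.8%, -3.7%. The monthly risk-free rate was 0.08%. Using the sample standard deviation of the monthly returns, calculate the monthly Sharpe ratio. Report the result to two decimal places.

r̄ = (-1.4 − 3 + 5.4 + 4.8 − 3.7) / 5 = 0.4200%
Sample std dev = √[75.9680 / 4] = 4.3580%
Sharpe = (r̄ − rf) / σ = (0.4200 − 0.08) / 4.3580 = 0.3400 / 4.3580 = 0.0780

0.08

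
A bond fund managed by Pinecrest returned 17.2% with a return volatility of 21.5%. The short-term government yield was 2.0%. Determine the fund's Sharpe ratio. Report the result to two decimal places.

Sharpe = (Rp − Rf) / σp = (17.2% − 2.0%) / 21.5% = 15.20% / 21.5% = 0.7070

0.71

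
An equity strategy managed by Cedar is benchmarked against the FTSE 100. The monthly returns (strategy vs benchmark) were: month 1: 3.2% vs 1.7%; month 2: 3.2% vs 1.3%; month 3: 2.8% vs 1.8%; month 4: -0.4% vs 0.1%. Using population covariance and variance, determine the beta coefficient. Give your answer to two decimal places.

r̄p = 2.2000%,  r̄m = 1.2250%
Cov = Σ(rp − r̄p)(rm − r̄m) / 4 = 0.9550
Var(rm) = Σ(rm − r̄m)² / 4 = 0.4569
β = Cov / Var = 0.9550 / 0.4569 = 2.0902

2.09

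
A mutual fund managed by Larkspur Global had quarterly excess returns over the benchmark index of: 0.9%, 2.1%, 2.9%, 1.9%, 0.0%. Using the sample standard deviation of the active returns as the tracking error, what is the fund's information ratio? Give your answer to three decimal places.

Mean return r̄ = 7.80 / 5 = 1.5600%
Σ(r − r̄)² = (0.9 − 1.5600)² + (2.1 − 1.5600)² + … = 5.0720
sample σ = √(5.0720 / 4) = √1.2680 = 1.1261%
IR = r̄ / tracking error = 1.5600 / 1.1261 = 1.3853

1.385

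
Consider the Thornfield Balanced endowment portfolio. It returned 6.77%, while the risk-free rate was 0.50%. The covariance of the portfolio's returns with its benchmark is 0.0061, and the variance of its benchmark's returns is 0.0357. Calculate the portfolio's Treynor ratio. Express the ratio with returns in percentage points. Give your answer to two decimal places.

36.69

β = Cov / Var = 0.0061 / 0.0357 = 0.1709
Treynor = (Rp − Rf) / β = (6.77% − 0.50%) / 0.1709 = 6.27 / 0.1709 = 36.6881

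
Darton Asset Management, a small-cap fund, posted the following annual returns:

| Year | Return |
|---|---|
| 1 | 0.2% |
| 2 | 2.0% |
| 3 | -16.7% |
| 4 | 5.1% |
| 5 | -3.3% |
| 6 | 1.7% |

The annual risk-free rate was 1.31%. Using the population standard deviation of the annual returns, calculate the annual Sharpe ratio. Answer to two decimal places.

-0.44

r̄ = (0.2 + 2 − 16.7 + 5.1 − 3.3 + 1.7) / 6 = -1.8333%
Σ(r − r̄)² = (0.2 − (-1.8333))² + (2 − (-1.8333))² + … = 302.5533
σ = √[302.5533 / 6] = 7.1011%
Sharpe = (r̄ − rf) / σ = (-1.8333 − 1.31) / 7.1011 = -3.1433 / 7.1011 = -0.4426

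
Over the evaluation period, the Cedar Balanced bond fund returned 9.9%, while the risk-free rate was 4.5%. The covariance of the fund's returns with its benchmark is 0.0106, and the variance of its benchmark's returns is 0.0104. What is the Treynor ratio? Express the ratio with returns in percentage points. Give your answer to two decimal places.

5.30

β = Cov / Var = 0.0106 / 0.0104 = 1.0192
Treynor = (Rp − Rf) / β = (9.9% − 4.5%) / 1.0192 = 5.40 / 1.0192 = 5.2983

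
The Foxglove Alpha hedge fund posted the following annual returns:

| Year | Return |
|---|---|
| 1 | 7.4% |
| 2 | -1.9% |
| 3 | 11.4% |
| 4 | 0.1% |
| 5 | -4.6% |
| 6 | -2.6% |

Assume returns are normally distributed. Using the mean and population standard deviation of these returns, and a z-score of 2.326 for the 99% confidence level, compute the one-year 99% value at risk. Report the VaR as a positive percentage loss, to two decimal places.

r̄ = (7.4 − 1.9 + 11.4 + 0.1 − 4.6 − 2.6) / 6 = 9.80 / 6 = 1.6333%
Σ(r − r̄)² = (7.4 − 1.6333)² + (-1.9 − 1.6333)² + … = 200.2533
σ = √[200.2533 / 6] = 5.7772%
VaR = −(r̄ − z·σ) = −(1.6333 − 2.326 × 5.7772) = −(-11.8045) = 11.8045%

11.80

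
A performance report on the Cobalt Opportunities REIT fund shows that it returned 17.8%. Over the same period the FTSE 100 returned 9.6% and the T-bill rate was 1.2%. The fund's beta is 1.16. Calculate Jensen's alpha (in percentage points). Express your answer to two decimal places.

6.86

CAPM expected return = Rf + β(Rm − Rf) = 1.2% + 1.16 × (9.6% − 1.2%) = 1.2 + 1.16 × 8.40 = 10.9440%
Jensen's α = Rp − E[R] = 17.8% − 10.9440% = 6.8560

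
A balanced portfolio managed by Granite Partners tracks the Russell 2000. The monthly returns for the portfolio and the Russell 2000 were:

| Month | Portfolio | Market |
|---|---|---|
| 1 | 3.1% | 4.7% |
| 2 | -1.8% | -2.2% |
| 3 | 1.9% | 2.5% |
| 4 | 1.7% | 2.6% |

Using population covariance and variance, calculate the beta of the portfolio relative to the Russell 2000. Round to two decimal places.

r̄p = 1.2250%,  r̄m = 1.9000%
Cov = Σ(rp − r̄p)(rm − r̄m) / 4 = 4.5975
Var(rm) = Σ(rm − r̄m)² / 4 = 6.3750
β = Cov / Var = 4.5975 / 6.3750 = 0.7212

0.72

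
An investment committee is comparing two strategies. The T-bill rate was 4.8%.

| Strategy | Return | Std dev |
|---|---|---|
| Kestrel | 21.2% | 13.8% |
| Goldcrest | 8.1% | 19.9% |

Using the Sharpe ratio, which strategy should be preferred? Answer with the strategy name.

Kestrel

Kestrel: Sharpe ratio = (21.2% − 4.8%) / 13.8% = 1.188
Goldcrest: Sharpe ratio = (8.1% − 4.8%) / 19.9% = 0.166
Highest: Kestrel (1.188).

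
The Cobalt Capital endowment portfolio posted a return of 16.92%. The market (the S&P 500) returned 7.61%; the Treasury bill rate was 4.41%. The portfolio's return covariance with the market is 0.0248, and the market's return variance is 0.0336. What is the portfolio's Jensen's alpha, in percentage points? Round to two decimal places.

10.15

β = Cov / Var = 0.0248 / 0.0336 = 0.7381
E[R] = Rf + β(Rm − Rf) = 4.41% + 0.7381 × (7.61% − 4.41%) = 6.7719%
α = Rp − E[R] = 16.92% − 6.7719% = 10.1481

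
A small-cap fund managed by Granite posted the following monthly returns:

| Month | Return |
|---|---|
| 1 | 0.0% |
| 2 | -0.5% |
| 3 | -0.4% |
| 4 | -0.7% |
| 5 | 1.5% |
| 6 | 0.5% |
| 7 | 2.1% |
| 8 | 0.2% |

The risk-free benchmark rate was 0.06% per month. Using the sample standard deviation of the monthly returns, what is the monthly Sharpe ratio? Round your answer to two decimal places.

0.28

r̄ = (0 − 0.5 − 0.4 − 0.7 + 1.5 + 0.5 + 2.1 + 0.2) / 8 = 2.70 / 8 = 0.3375%
Σ(r − r̄)² = 6.9388; sample σ = √(6.9388/7) = 0.9956%
Sharpe = (r̄ − rf) / σ = (0.3375 − 0.06) / 0.9956 = 0.2775 / 0.9956 = 0.2787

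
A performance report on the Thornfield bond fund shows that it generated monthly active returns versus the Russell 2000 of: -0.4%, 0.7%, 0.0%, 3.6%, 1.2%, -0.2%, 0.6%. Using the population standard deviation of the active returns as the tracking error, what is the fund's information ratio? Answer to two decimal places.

0.62

μ = (-0.4 + 0.7 + 0 + 3.6 + 1.2 − 0.2 + 0.6) / 7 = 0.7857%
Population σ = √[Σ(r − μ)² / 7] = √[11.1286 / 7] = √1.5898 = 1.2609%
IR = μ / tracking error = 0.7857 / 1.2609 = 0.6231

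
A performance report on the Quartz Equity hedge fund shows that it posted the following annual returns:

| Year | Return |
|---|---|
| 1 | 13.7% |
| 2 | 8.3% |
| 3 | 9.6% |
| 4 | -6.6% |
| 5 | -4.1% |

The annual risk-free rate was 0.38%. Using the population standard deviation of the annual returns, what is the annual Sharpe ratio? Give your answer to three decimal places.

0.474

r̄ = (13.7 + 8.3 + 9.6 − 6.6 − 4.1) / 5 = 4.1800%
Σ(r − r̄)² = (13.7 − 4.1800)² + (8.3 − 4.1800)² + (9.6 − 4.1800)² + … = 321.7480
σ = √[321.7480 / 5] = 8.0218%
Sharpe = (r̄ − rf) / σ = (4.1800 − 0.38) / 8.0218 = 3.8000 / 8.0218 = 0.4737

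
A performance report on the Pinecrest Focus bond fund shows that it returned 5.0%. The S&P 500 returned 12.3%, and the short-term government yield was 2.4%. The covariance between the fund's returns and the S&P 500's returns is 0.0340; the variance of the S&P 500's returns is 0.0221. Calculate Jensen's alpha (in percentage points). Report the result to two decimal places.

-12.63

β = Cov / Var = 0.0340 / 0.0221 = 1.5385
E[R] = Rf + β(Rm − Rf) = 2.4% + 1.5385 × (12.3% − 2.4%) = 17.6312%
α = Rp − E[R] = 5.0% − 17.6312% = -12.6312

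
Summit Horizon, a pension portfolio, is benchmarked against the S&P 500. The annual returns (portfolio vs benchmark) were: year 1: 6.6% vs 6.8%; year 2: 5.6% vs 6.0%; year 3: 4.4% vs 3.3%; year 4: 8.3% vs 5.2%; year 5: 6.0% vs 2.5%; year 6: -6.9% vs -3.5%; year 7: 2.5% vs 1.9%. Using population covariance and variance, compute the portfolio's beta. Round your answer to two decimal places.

1.34

r̄p = 3.7857%,  r̄m = 3.1714%
Cov = Σ(rp − r̄p)(rm − r̄m) / 7 = 13.7167
Var(rm) = Σ(rm − r̄m)² / 7 = 10.2678
β = Cov / Var = 13.7167 / 10.2678 = 1.3359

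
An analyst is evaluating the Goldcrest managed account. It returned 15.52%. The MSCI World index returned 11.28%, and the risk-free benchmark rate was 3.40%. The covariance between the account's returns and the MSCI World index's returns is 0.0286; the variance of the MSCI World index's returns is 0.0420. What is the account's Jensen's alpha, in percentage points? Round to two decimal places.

β = Cov / Var = 0.0286 / 0.0420 = 0.6810
E[R] = Rf + β(Rm − Rf) = 3.40% + 0.6810 × (11.28% − 3.40%) = 8.7663%
α = Rp − E[R] = 15.52% − 8.7663% = 6.7537

6.75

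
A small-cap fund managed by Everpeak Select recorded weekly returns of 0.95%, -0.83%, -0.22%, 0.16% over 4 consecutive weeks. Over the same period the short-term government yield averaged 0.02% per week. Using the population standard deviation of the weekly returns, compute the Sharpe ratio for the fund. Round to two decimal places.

r̄ = (0.95 − 0.83 − 0.22 + 0.16) / 4 = 0.0150%
Σ(r − r̄)² = (0.95 − 0.0150)² + (-0.83 − 0.0150)² + … = 1.6645
σ = √[1.6645 / 4] = 0.6451%
Sharpe = (r̄ − rf) / σ = (0.0150 − 0.02) / 0.6451 = -0.0050 / 0.6451 = -0.0078

-0.01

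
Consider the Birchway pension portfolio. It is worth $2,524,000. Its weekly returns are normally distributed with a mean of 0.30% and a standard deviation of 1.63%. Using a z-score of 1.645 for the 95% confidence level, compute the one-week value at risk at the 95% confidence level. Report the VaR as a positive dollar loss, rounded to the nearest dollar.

Return at the 95% tail: μ − z·σ = 0.30% − 1.645 × 1.63% = 0.3 − 2.68135 = -2.38135%
VaR = −(-2.38135%) × $2,524,000 = 2.38135% × $2,524,000 = $60,105

$60,105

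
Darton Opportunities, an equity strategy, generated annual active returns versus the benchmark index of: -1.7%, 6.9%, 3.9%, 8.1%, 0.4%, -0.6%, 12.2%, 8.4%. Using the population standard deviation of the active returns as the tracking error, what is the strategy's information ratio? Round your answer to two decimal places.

1.01

Mean return r̄ = 37.60 / 8 = 4.7000%
Population std dev = √[174.5200 / 8] = 4.6707%
IR = r̄ / tracking error = 4.7000 / 4.6707 = 1.0063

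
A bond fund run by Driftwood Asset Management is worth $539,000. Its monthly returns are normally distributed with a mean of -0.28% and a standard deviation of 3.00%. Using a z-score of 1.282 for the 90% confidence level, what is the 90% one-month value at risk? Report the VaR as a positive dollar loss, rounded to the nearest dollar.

Return at the 90% tail: μ − z·σ = -0.28% − 1.282 × 3.00% = -0.28 − 3.8460 = -4.1260%
VaR = −(-4.1260%) × $539,000 = 4.1260% × $539,000 = $22,239

$22,239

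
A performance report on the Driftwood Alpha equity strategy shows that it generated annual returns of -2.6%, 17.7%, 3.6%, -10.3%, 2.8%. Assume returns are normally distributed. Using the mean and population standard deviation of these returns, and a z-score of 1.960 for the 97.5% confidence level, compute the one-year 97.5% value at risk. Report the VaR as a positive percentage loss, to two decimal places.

r̄ = (-2.6 + 17.7 + 3.6 − 10.3 + 2.8) / 5 = 11.20 / 5 = 2.2400%
Population σ = √[Σ(r − r̄)² / 5] = √[421.8520 / 5] = √84.3704 = 9.1853%
VaR = −(r̄ − z·σ) = −(2.2400 − 1.960 × 9.1853) = −(-15.7632) = 15.7632%

15.76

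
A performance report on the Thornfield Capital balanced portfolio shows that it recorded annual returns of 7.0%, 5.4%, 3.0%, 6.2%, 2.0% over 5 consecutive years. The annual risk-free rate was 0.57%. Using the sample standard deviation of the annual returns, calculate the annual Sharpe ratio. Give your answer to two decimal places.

Mean return r̄ = 23.60 / 5 = 4.7200%
Σ(r − r̄)² = (7 − 4.7200)² + (5.4 − 4.7200)² + (3 − 4.7200)² + … = 18.2080
sample σ = √(18.2080 / 4) = √4.5520 = 2.1335%
Sharpe = (r̄ − rf) / σ = (4.7200 − 0.57) / 2.1335 = 4.1500 / 2.1335 = 1.9452

1.95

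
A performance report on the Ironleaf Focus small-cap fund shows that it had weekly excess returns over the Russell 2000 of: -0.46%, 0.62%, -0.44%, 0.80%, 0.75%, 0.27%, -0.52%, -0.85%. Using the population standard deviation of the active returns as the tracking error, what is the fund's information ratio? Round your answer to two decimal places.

μ = (-0.46 + 0.62 − 0.44 + 0.8 + 0.75 + 0.27 − 0.52 − 0.85) / 8 = 0.170 / 8 = 0.0213%
Σ(r − μ)² = (-0.46 − 0.0213)² + (0.62 − 0.0213)² + … = 3.0543
population σ = √(3.0543 / 8) = √0.3818 = 0.6179%
IR = μ / tracking error = 0.0213 / 0.6179 = 0.0345

0.03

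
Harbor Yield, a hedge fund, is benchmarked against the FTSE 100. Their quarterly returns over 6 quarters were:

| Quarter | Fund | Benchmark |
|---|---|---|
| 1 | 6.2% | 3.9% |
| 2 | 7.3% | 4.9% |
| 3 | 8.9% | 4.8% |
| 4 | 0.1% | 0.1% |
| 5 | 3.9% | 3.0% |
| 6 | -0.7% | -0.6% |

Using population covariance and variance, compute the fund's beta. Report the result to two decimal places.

r̄p = 4.2833%,  r̄m = 2.6833%
Cov = Σ(rp − r̄p)(rm − r̄m) / 6 = 7.6397
Var(rm) = Σ(rm − r̄m)² / 6 = 4.7381
β = Cov / Var = 7.6397 / 4.7381 = 1.6124

1.61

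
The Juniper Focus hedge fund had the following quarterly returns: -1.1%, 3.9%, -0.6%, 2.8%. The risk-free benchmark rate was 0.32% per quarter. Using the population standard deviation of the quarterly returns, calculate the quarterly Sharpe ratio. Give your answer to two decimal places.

r̄ = (-1.1 + 3.9 − 0.6 + 2.8) / 4 = 5.00 / 4 = 1.2500%
Σ(r − r̄)² = 18.3700; population σ = √(18.3700/4) = 2.1430%
Sharpe = (r̄ − rf) / σ = (1.2500 − 0.32) / 2.1430 = 0.9300 / 2.1430 = 0.4340

0.43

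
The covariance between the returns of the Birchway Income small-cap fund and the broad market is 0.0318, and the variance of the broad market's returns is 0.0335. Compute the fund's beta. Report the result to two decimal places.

β = Cov(Rp, Rm) / Var(Rm) = 0.0318 / 0.0335 = 0.9493

0.95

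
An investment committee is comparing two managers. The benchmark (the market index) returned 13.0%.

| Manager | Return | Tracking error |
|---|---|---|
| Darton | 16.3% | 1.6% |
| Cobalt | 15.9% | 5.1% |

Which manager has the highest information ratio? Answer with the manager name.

Darton

Darton: IR = (16.3% − 13.0%) / 1.6% = 2.063
Cobalt: IR = (15.9% − 13.0%) / 5.1% = 0.569
Highest: Darton (2.063).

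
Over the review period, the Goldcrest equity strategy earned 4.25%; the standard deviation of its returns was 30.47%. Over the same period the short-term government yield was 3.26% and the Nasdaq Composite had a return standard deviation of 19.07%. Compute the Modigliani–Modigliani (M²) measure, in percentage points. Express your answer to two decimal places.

Sharpe = (Rp − Rf) / σp = (4.25% − 3.26%) / 30.47% = 0.0325
M² = Rf + Sharpe × σm = 3.26% + 0.0325 × 19.07% = 3.8798%

3.88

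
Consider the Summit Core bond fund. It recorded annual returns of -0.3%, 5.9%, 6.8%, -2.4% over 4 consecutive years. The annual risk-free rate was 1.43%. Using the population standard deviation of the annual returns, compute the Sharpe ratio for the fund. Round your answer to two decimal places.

0.27

μ = (-0.3 + 5.9 + 6.8 − 2.4) / 4 = 10.00 / 4 = 2.5000%
Σ(r − μ)² = (-0.3 − 2.5000)² + (5.9 − 2.5000)² + … = 61.9000
population σ = √(61.9000 / 4) = √15.4750 = 3.9338%
Sharpe = (μ − rf) / σ = (2.5000 − 1.43) / 3.9338 = 1.0700 / 3.9338 = 0.2720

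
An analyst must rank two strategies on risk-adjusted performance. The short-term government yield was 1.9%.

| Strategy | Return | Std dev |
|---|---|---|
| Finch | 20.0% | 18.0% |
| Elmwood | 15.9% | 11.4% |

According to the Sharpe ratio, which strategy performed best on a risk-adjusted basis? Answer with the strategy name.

Finch: Sharpe ratio = (20.0% − 1.9%) / 18.0% = 1.006
Elmwood: Sharpe ratio = (15.9% − 1.9%) / 11.4% = 1.228
Highest: Elmwood (1.228).

Elmwood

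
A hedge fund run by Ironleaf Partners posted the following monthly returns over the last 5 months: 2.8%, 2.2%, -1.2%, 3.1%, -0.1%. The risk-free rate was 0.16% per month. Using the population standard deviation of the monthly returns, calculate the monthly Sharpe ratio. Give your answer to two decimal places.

0.70

r̄ = (2.8 + 2.2 − 1.2 + 3.1 − 0.1) / 5 = 6.80 / 5 = 1.3600%
Σ(r − r̄)² = 14.4920; population σ = √(14.4920/5) = 1.7025%
Sharpe = (r̄ − rf) / σ = (1.3600 − 0.16) / 1.7025 = 1.2000 / 1.7025 = 0.7048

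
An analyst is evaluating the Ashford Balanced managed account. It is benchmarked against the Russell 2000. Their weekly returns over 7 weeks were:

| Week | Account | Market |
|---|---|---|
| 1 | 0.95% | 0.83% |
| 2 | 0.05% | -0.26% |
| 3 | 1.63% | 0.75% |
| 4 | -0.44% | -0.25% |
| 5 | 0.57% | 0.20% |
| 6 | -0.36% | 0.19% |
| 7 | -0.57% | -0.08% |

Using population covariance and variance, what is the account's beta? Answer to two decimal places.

r̄p = 0.2614%,  r̄m = 0.1971%
Cov = Σ(rp − r̄p)(rm − r̄m) / 7 = 0.2626
Var(rm) = Σ(rm − r̄m)² / 7 = 0.1703
β = Cov / Var = 0.2626 / 0.1703 = 1.5420

1.54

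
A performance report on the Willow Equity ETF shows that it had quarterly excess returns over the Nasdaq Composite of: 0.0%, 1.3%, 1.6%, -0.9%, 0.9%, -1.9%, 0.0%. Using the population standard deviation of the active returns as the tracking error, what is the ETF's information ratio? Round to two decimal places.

0.12

μ = (0 + 1.3 + 1.6 − 0.9 + 0.9 − 1.9 + 0) / 7 = 0.1429%
Σ(r − μ)² = (0 − 0.1429)² + (1.3 − 0.1429)² + … = 9.3371
population σ = √(9.3371 / 7) = √1.3339 = 1.1549%
IR = μ / tracking error = 0.1429 / 1.1549 = 0.1237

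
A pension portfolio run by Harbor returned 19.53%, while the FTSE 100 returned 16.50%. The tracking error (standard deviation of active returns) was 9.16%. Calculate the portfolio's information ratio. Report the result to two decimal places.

IR = (Rp − Rb) / TE = (19.53% − 16.50%) / 9.16% = 3.03% / 9.16% = 0.3308

0.33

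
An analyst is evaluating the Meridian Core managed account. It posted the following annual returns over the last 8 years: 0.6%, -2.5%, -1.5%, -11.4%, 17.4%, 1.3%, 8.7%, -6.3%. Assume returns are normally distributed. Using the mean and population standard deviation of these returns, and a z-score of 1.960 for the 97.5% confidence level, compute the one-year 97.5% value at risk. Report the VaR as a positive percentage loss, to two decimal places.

15.52

r̄ = (0.6 − 2.5 − 1.5 − 11.4 + 17.4 + 1.3 + 8.7 − 6.3) / 8 = 0.7875%
Σ(r − r̄)² = (0.6 − 0.7875)² + (-2.5 − 0.7875)² + (-1.5 − 0.7875)² + … = 553.6888
population σ = √(553.6888 / 8) = √69.2111 = 8.3193%
VaR = −(r̄ − z·σ) = −(0.7875 − 1.960 × 8.3193) = −(-15.5183) = 15.5183%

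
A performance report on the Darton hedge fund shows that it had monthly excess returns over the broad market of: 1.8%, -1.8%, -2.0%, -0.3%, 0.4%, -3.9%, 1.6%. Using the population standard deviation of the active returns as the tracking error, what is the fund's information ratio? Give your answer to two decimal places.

r̄ = (1.8 − 1.8 − 2 − 0.3 + 0.4 − 3.9 + 1.6) / 7 = -4.20 / 7 = -0.6000%
Σ(r − r̄)² = (1.8 − (-0.6000))² + (-1.8 − (-0.6000))² + (-2 − (-0.6000))² + … = 25.9800
σ = √[25.9800 / 7] = 1.9265%
IR = r̄ / tracking error = -0.6000 / 1.9265 = -0.3114

-0.31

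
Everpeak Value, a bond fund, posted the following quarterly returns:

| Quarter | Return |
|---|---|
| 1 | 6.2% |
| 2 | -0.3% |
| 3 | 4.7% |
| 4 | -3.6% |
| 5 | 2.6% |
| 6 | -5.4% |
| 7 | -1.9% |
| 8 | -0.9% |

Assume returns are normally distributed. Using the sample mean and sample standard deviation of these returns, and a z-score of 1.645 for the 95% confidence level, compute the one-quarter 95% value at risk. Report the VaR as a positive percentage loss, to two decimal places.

Mean return r̄ = 1.40 / 8 = 0.1750%
Σ(r − r̄)² = 113.6750; sample σ = √(113.6750/7) = 4.0298%
VaR = −(r̄ − z·σ) = −(0.1750 − 1.645 × 4.0298) = −(-6.4540) = 6.4540%

6.45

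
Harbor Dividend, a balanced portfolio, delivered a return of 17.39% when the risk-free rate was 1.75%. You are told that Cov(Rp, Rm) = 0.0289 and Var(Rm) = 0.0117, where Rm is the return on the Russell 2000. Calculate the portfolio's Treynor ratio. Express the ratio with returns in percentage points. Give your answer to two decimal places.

β = Cov / Var = 0.0289 / 0.0117 = 2.4701
Treynor = (Rp − Rf) / β = (17.39% − 1.75%) / 2.4701 = 15.64 / 2.4701 = 6.3317

6.33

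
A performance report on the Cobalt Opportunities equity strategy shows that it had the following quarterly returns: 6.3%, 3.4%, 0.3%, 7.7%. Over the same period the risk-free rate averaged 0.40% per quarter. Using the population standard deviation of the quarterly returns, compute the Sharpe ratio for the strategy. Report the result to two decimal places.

Mean return μ = 17.70 / 4 = 4.4250%
Σ(r − μ)² = (6.3 − 4.4250)² + (3.4 − 4.4250)² + (0.3 − 4.4250)² + … = 32.3075
population σ = √(32.3075 / 4) = √8.0769 = 2.8420%
Sharpe = (μ − rf) / σ = (4.4250 − 0.4) / 2.8420 = 4.0250 / 2.8420 = 1.4163

1.42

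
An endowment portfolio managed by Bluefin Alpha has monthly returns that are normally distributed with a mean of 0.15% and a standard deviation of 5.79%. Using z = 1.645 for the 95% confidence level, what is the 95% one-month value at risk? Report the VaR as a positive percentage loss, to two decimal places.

9.37

VaR (as % loss) = −(μ − z·σ) = −(0.15% − 1.645 × 5.79%) = −(-9.37455%) = 9.37455%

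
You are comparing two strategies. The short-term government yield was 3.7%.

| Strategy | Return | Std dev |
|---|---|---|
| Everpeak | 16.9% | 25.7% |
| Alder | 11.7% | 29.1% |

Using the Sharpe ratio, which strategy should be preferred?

Everpeak

Everpeak: Sharpe ratio = (16.9% − 3.7%) / 25.7% = 0.514
Alder: Sharpe ratio = (11.7% − 3.7%) / 29.1% = 0.275
Highest: Everpeak (0.514).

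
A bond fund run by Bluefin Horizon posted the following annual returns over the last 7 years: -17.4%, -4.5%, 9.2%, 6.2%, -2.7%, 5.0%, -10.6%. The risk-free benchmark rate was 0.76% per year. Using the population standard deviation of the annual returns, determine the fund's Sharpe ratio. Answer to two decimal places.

Mean return r̄ = -14.80 / 7 = -2.1143%
Population std dev = √[559.4486 / 7] = 8.9399%
Sharpe = (r̄ − rf) / σ = (-2.1143 − 0.76) / 8.9399 = -2.8743 / 8.9399 = -0.3215

-0.32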